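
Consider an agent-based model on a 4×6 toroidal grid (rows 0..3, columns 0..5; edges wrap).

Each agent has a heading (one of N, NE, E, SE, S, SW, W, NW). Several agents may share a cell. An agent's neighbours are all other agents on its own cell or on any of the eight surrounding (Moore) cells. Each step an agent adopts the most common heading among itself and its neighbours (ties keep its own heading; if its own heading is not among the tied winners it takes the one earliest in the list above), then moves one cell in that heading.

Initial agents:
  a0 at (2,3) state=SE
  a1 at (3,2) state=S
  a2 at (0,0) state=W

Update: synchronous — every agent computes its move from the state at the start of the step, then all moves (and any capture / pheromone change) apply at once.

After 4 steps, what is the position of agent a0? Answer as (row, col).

(2, 1)

t=1: a0@(3,4):SE a1@(0,2):S a2@(0,5):W
t=2: a0@(0,5):SE a1@(1,2):S a2@(0,4):W
t=3: a0@(1,0):SE a1@(2,2):S a2@(0,3):W
t=4: a0@(2,1):SE a1@(3,2):S a2@(0,2):W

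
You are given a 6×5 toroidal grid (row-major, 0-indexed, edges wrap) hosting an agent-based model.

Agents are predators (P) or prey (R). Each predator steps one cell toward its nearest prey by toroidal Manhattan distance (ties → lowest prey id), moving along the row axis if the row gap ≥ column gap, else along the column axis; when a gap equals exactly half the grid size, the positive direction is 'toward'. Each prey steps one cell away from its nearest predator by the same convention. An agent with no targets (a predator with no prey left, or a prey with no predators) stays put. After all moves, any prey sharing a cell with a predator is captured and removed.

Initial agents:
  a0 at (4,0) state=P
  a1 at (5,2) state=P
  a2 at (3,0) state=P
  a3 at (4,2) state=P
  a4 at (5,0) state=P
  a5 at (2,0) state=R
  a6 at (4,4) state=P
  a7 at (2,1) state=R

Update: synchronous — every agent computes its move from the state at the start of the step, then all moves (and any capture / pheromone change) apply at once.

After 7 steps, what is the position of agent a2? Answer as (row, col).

t=1: a0@(3,0):P a1@(0,2):P a2@(2,0):P a3@(3,2):P a4@(0,0):P a5@(1,0):R a6@(3,4):P a7@(1,1):R
t=2: a0@(2,0):P a1@(1,2):P a2@(1,0):P a3@(2,2):P a4@(1,0):P a5@(0,0):R a6@(2,4):P a7@(2,1):R
t=3: a0@(2,1):P a1@(2,2):P a2@(0,0):P a3@(2,1):P a4@(0,0):P a5@(5,0):R a6@(2,0):P
t=4: a0@(3,1):P a1@(3,2):P a2@(5,0):P a3@(3,1):P a4@(5,0):P a5@(4,0):R a6@(3,0):P
t=5: a0@(4,1):P a1@(3,1):P a2@(4,0):P a3@(4,1):P a4@(4,0):P a5@(3,0):R a6@(4,0):P
t=6: a0@(3,1):P a1@(3,0):P a2@(3,0):P a3@(3,1):P a4@(3,0):P a5@(3,4):R a6@(3,0):P
t=7: a0@(3,0):P a1@(3,4):P a2@(3,4):P a3@(3,0):P a4@(3,4):P a5@(3,3):R a6@(3,4):P

(3, 4)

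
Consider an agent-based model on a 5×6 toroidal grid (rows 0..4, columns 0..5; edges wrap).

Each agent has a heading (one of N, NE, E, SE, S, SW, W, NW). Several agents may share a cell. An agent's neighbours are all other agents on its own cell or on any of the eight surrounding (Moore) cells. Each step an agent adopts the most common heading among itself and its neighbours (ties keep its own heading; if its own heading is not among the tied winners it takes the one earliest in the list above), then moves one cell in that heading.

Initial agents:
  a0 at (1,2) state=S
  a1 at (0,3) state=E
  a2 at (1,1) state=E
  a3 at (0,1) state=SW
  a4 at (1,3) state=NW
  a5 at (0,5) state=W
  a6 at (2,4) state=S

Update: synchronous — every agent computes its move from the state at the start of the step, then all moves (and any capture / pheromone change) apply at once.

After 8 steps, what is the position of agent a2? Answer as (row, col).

(1, 3)

t=1: a0@(1,3):E a1@(0,4):E a2@(1,2):E a3@(1,0):SW a4@(2,3):S a5@(0,4):W a6@(3,4):S
t=2: a0@(1,4):E a1@(0,5):E a2@(1,3):E a3@(2,5):SW a4@(3,3):S a5@(0,5):E a6@(4,4):S
t=3: a0@(1,5):E a1@(0,0):E a2@(1,4):E a3@(3,4):SW a4@(4,3):S a5@(0,0):E a6@(0,4):S
t=4: a0@(1,0):E a1@(0,1):E a2@(1,5):E a3@(4,3):SW a4@(0,3):S a5@(0,1):E a6@(1,4):S
t=5: a0@(1,1):E a1@(0,2):E a2@(1,0):E a3@(0,2):SW a4@(1,3):S a5@(0,2):E a6@(2,4):S
t=6: a0@(1,2):E a1@(0,3):E a2@(1,1):E a3@(0,3):E a4@(2,3):S a5@(0,3):E a6@(3,4):S
t=7: a0@(1,3):E a1@(0,4):E a2@(1,2):E a3@(0,4):E a4@(3,3):S a5@(0,4):E a6@(4,4):S
t=8: a0@(1,4):E a1@(0,5):E a2@(1,3):E a3@(0,5):E a4@(4,3):S a5@(0,5):E a6@(4,5):E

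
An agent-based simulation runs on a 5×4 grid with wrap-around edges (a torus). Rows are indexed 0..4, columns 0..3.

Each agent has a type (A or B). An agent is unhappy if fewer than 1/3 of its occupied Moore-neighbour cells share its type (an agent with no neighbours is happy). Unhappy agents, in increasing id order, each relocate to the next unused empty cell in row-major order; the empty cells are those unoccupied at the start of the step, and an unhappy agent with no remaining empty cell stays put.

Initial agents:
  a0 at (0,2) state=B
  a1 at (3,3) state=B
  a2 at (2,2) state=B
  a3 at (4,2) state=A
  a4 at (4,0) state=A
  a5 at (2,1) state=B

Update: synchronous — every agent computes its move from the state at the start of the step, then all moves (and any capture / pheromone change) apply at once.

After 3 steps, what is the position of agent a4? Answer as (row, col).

t=1: a0@(0,0):B a1@(3,3):B a2@(2,2):B a3@(0,1):A a4@(0,3):A a5@(2,1):B
t=2: a0@(0,2):B a1@(3,3):B a2@(2,2):B a3@(1,0):A a4@(1,1):A a5@(2,1):B
t=3: a0@(0,0):B a1@(3,3):B a2@(2,2):B a3@(1,0):A a4@(0,1):A a5@(2,1):B

(0, 1)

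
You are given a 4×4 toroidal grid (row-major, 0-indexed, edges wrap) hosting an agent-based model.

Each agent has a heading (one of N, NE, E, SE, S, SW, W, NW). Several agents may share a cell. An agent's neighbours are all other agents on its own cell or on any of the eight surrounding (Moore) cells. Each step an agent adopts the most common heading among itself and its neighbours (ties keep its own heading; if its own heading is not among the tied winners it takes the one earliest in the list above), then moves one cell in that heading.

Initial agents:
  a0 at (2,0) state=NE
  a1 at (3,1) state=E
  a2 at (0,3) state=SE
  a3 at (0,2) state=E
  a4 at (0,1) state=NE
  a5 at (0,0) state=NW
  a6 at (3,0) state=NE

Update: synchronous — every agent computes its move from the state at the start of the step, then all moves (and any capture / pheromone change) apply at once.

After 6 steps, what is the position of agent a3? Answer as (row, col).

(0, 0)

t=1: a0@(1,1):NE a1@(2,2):NE a2@(1,0):SE a3@(0,3):E a4@(3,2):NE a5@(3,1):NE a6@(2,1):NE
t=2: a0@(0,2):NE a1@(1,3):NE a2@(0,1):NE a3@(0,0):E a4@(2,3):NE a5@(2,2):NE a6@(1,2):NE
t=3: a0@(3,3):NE a1@(0,0):NE a2@(3,2):NE a3@(3,1):NE a4@(1,0):NE a5@(1,3):NE a6@(0,3):NE
t=4: a0@(2,0):NE a1@(3,1):NE a2@(2,3):NE a3@(2,2):NE a4@(0,1):NE a5@(0,0):NE a6@(3,0):NE
t=5: a0@(1,1):NE a1@(2,2):NE a2@(1,0):NE a3@(1,3):NE a4@(3,2):NE a5@(3,1):NE a6@(2,1):NE
t=6: a0@(0,2):NE a1@(1,3):NE a2@(0,1):NE a3@(0,0):NE a4@(2,3):NE a5@(2,2):NE a6@(1,2):NE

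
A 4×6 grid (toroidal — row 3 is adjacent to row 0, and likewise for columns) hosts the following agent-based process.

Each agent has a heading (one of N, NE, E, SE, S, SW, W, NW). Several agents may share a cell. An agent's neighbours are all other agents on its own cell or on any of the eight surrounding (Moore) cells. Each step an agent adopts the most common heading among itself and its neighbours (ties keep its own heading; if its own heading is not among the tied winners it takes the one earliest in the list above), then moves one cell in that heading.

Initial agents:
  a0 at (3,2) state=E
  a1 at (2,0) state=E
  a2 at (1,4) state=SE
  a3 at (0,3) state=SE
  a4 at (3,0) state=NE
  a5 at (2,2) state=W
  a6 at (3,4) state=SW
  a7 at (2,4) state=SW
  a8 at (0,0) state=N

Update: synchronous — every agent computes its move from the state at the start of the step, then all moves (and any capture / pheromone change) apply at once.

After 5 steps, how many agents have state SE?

t=1: a0@(3,3):E a1@(2,1):E a2@(2,5):SE a3@(1,4):SE a4@(2,1):NE a5@(2,1):W a6@(0,3):SW a7@(3,3):SW a8@(3,0):N
t=2: a0@(0,2):SW a1@(2,2):E a2@(3,0):SE a3@(2,5):SE a4@(1,2):NE a5@(2,0):W a6@(1,2):SW a7@(0,2):SW a8@(2,0):N
t=3: a0@(1,1):SW a1@(2,3):E a2@(0,1):SE a3@(3,0):SE a4@(2,1):SW a5@(3,1):SE a6@(2,1):SW a7@(1,1):SW a8@(3,1):SE
t=4: a0@(2,0):SW a1@(2,4):E a2@(1,2):SE a3@(0,1):SE a4@(3,0):SW a5@(0,2):SE a6@(3,0):SW a7@(2,0):SW a8@(0,2):SE
t=5: a0@(3,5):SW a1@(2,5):E a2@(2,3):SE a3@(1,2):SE a4@(0,5):SW a5@(1,3):SE a6@(0,5):SW a7@(3,5):SW a8@(1,3):SE

4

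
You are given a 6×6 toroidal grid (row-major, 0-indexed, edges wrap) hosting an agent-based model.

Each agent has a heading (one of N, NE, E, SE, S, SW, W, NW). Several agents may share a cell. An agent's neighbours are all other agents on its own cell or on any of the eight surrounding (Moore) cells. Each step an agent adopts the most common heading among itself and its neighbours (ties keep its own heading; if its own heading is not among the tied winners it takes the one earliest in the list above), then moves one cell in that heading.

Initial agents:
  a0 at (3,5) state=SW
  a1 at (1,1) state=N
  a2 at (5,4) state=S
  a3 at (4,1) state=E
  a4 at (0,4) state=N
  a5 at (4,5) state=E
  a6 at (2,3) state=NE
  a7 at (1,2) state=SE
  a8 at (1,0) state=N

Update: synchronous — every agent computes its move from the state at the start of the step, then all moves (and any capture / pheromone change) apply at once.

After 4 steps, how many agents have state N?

t=1: a0@(4,4):SW a1@(0,1):N a2@(0,4):S a3@(4,2):E a4@(5,4):N a5@(4,0):E a6@(1,4):NE a7@(2,3):SE a8@(0,0):N
t=2: a0@(5,3):SW a1@(5,1):N a2@(1,4):S a3@(4,3):E a4@(4,4):N a5@(4,1):E a6@(0,5):NE a7@(3,4):SE a8@(5,0):N
t=3: a0@(0,2):SW a1@(4,1):N a2@(2,4):S a3@(4,4):E a4@(3,4):N a5@(3,1):N a6@(5,0):NE a7@(4,5):SE a8@(4,0):N
t=4: a0@(1,1):SW a1@(3,1):N a2@(3,4):S a3@(4,5):E a4@(2,4):N a5@(2,1):N a6@(4,0):N a7@(3,5):N a8@(3,0):N

6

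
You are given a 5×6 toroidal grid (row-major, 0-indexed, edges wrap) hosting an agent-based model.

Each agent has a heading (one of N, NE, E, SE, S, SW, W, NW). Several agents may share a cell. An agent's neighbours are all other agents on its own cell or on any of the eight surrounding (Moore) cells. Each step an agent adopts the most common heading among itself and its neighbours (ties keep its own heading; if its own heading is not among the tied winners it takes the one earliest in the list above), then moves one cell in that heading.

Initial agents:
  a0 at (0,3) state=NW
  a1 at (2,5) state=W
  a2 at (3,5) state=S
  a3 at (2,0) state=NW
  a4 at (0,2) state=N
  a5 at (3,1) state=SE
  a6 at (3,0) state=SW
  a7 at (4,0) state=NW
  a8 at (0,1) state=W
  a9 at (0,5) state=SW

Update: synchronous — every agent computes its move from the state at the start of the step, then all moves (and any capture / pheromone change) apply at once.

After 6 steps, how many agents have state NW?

9

t=1: a0@(4,2):NW a1@(2,4):W a2@(2,4):NW a3@(1,5):NW a4@(4,2):N a5@(2,0):NW a6@(2,5):NW a7@(0,5):SW a8@(0,0):W a9@(1,4):SW
t=2: a0@(3,1):NW a1@(1,3):NW a2@(1,3):NW a3@(0,4):NW a4@(3,2):N a5@(1,5):NW a6@(1,4):NW a7@(1,4):SW a8@(0,5):W a9@(0,3):NW
t=3: a0@(2,0):NW a1@(0,2):NW a2@(0,2):NW a3@(4,3):NW a4@(2,2):N a5@(0,4):NW a6@(0,3):NW a7@(0,3):NW a8@(4,4):NW a9@(4,2):NW
t=4: a0@(1,5):NW a1@(4,1):NW a2@(4,1):NW a3@(3,2):NW a4@(1,2):N a5@(4,3):NW a6@(4,2):NW a7@(4,2):NW a8@(3,3):NW a9@(3,1):NW
t=5: a0@(0,4):NW a1@(3,0):NW a2@(3,0):NW a3@(2,1):NW a4@(0,2):N a5@(3,2):NW a6@(3,1):NW a7@(3,1):NW a8@(2,2):NW a9@(2,0):NW
t=6: a0@(4,3):NW a1@(2,5):NW a2@(2,5):NW a3@(1,0):NW a4@(4,2):N a5@(2,1):NW a6@(2,0):NW a7@(2,0):NW a8@(1,1):NW a9@(1,5):NW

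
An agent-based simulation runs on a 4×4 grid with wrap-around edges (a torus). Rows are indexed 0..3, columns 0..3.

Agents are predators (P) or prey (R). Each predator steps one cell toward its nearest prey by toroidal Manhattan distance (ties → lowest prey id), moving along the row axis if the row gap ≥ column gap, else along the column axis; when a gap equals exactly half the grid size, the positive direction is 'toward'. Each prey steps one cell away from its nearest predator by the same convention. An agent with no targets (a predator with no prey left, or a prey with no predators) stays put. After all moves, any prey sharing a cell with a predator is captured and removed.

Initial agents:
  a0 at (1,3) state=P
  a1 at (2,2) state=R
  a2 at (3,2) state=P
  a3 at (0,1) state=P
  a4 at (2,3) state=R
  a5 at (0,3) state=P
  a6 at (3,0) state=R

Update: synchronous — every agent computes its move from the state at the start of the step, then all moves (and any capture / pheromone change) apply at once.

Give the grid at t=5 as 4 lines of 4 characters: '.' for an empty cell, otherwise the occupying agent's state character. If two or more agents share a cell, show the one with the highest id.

....
..R.
..PP
...R

t=1: a0@(2,3):P a1@(1,2):R a2@(2,2):P a3@(3,1):P a4@(3,3):R a5@(1,3):P a6@(3,3):R
t=2: a0@(3,3):P a1@(0,2):R a2@(1,2):P a3@(3,2):P a4@(0,3):R a5@(1,2):P a6@(0,3):R
t=3: a0@(0,3):P a1@(3,2):R a2@(0,2):P a3@(0,2):P a4@(1,3):R a5@(0,2):P a6@(1,3):R
t=4: a0@(1,3):P a1@(2,2):R a2@(3,2):P a3@(3,2):P a4@(2,3):R a5@(3,2):P a6@(2,3):R
t=5: a0@(2,3):P a1@(1,2):R a2@(2,2):P a3@(2,2):P a4@(3,3):R a5@(2,2):P a6@(3,3):R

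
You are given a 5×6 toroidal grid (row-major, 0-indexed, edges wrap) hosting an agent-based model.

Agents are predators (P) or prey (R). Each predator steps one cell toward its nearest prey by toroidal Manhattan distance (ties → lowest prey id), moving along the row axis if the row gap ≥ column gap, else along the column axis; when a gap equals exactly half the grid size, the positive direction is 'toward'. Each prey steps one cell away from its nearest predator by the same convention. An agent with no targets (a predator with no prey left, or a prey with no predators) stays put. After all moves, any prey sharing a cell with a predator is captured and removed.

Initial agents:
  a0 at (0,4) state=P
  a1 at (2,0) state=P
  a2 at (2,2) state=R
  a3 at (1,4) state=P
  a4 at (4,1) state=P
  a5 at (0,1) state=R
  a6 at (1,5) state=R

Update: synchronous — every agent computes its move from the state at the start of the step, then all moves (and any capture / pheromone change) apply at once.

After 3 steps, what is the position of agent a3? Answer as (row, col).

t=1: a0@(1,4):P a1@(2,1):P a2@(2,3):R a3@(1,5):P a4@(0,1):P a5@(1,1):R a6@(1,0):R
t=2: a0@(2,4):P a1@(1,1):P a2@(3,3):R a3@(1,0):P a4@(1,1):P a5@(0,1):R
t=3: a0@(3,4):P a1@(0,1):P a2@(4,3):R a3@(0,0):P a4@(0,1):P a5@(4,1):R

(0, 0)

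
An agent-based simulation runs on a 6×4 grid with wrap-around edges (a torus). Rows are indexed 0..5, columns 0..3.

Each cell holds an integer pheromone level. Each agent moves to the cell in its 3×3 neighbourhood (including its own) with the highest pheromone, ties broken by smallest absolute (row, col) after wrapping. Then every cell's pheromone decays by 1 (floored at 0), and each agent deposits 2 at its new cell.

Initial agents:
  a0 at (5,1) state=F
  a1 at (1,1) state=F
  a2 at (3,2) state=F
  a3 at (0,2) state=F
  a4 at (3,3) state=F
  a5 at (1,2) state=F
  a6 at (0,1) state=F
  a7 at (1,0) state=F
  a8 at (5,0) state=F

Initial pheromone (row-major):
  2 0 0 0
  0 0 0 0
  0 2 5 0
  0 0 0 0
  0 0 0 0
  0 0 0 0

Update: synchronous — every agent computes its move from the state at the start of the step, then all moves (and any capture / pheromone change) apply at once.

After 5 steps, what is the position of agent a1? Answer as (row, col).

(2, 2)

t=1: a0@(0,0) a1@(2,2) a2@(2,2) a3@(0,1) a4@(2,2) a5@(2,2) a6@(0,0) a7@(0,0) a8@(0,0) | pheromone: 9 2 0 0 / 0 0 0 0 / 0 1 12 0 / 0 0 0 0 / 0 0 0 0 / 0 0 0 0
t=2: a0@(0,0) a1@(2,2) a2@(2,2) a3@(0,0) a4@(2,2) a5@(2,2) a6@(0,0) a7@(0,0) a8@(0,0) | pheromone: 18 1 0 0 / 0 0 0 0 / 0 0 19 0 / 0 0 0 0 / 0 0 0 0 / 0 0 0 0
t=3: a0@(0,0) a1@(2,2) a2@(2,2) a3@(0,0) a4@(2,2) a5@(2,2) a6@(0,0) a7@(0,0) a8@(0,0) | pheromone: 27 0 0 0 / 0 0 0 0 / 0 0 26 0 / 0 0 0 0 / 0 0 0 0 / 0 0 0 0
t=4: a0@(0,0) a1@(2,2) a2@(2,2) a3@(0,0) a4@(2,2) a5@(2,2) a6@(0,0) a7@(0,0) a8@(0,0) | pheromone: 36 0 0 0 / 0 0 0 0 / 0 0 33 0 / 0 0 0 0 / 0 0 0 0 / 0 0 0 0
t=5: a0@(0,0) a1@(2,2) a2@(2,2) a3@(0,0) a4@(2,2) a5@(2,2) a6@(0,0) a7@(0,0) a8@(0,0) | pheromone: 45 0 0 0 / 0 0 0 0 / 0 0 40 0 / 0 0 0 0 / 0 0 0 0 / 0 0 0 0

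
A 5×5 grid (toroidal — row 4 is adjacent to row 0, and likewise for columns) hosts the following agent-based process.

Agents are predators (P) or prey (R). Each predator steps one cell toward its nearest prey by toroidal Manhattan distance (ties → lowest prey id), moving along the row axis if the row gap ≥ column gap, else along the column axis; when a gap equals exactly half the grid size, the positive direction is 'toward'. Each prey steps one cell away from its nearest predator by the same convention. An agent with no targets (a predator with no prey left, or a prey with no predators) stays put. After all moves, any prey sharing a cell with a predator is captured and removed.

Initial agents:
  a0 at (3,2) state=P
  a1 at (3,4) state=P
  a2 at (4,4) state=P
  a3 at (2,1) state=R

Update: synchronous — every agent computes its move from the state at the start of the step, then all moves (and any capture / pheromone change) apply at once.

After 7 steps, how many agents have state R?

1

t=1: a0@(2,2):P a1@(3,0):P a2@(3,4):P a3@(1,1):R
t=2: a0@(1,2):P a1@(2,0):P a2@(2,4):P a3@(0,1):R
t=3: a0@(0,2):P a1@(1,0):P a2@(1,4):P a3@(4,1):R
t=4: a0@(4,2):P a1@(0,0):P a2@(0,4):P a3@(3,1):R
t=5: a0@(3,2):P a1@(4,0):P a2@(4,4):P a3@(2,1):R
t=6: a0@(2,2):P a1@(3,0):P a2@(3,4):P a3@(1,1):R
t=7: a0@(1,2):P a1@(2,0):P a2@(2,4):P a3@(0,1):R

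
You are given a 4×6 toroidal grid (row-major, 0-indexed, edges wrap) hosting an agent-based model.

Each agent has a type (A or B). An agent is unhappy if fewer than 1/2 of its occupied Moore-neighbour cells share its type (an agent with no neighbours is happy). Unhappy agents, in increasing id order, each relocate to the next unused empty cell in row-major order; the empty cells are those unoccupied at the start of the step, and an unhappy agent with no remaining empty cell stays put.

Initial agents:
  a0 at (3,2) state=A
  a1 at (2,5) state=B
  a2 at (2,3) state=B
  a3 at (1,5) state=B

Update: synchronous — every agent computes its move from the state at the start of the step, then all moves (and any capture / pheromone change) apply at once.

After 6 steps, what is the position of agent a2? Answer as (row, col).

(0, 3)

t=1: a0@(0,0):A a1@(2,5):B a2@(0,1):B a3@(1,5):B
t=2: a0@(0,2):A a1@(2,5):B a2@(0,3):B a3@(1,5):B
t=3: a0@(0,0):A a1@(2,5):B a2@(0,1):B a3@(1,5):B
t=4: a0@(0,2):A a1@(2,5):B a2@(0,3):B a3@(1,5):B
t=5: a0@(0,0):A a1@(2,5):B a2@(0,1):B a3@(1,5):B
t=6: a0@(0,2):A a1@(2,5):B a2@(0,3):B a3@(1,5):B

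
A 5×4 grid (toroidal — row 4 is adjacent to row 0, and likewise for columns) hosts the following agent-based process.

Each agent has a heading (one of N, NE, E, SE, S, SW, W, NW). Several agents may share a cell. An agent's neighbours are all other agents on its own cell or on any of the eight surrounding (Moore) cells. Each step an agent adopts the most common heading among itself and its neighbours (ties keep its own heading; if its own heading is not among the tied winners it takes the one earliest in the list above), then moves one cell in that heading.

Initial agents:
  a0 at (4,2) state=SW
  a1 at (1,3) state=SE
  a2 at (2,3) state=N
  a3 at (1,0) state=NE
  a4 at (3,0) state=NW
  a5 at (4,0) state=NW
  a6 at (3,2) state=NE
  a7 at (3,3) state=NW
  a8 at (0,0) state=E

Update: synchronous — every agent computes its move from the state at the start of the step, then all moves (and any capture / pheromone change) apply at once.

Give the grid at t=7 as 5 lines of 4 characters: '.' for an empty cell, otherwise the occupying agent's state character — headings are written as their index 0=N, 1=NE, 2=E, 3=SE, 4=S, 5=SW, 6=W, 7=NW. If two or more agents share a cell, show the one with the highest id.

t=1: a0@(0,1):SW a1@(2,0):SE a2@(1,0):NE a3@(0,1):NE a4@(2,3):NW a5@(3,3):NW a6@(2,3):NE a7@(2,2):NW a8@(0,1):E
t=2: a0@(4,2):NE a1@(1,1):NE a2@(0,1):NE a3@(4,2):NE a4@(1,2):NW a5@(2,2):NW a6@(1,2):NW a7@(1,1):NW a8@(4,2):NE
t=3: a0@(3,3):NE a1@(0,0):NW a2@(4,2):NE a3@(3,3):NE a4@(0,1):NW a5@(1,1):NW a6@(0,1):NW a7@(0,0):NW a8@(3,3):NE
t=4: a0@(2,0):NE a1@(4,3):NW a2@(3,3):NE a3@(2,0):NE a4@(4,0):NW a5@(0,0):NW a6@(4,0):NW a7@(4,3):NW a8@(2,0):NE
t=5: a0@(1,1):NE a1@(3,2):NW a2@(2,0):NE a3@(1,1):NE a4@(3,3):NW a5@(4,3):NW a6@(3,3):NW a7@(3,2):NW a8@(1,1):NE
t=6: a0@(0,2):NE a1@(2,1):NW a2@(1,1):NE a3@(0,2):NE a4@(2,2):NW a5@(3,2):NW a6@(2,2):NW a7@(2,1):NW a8@(0,2):NE
t=7: a0@(4,3):NE a1@(1,0):NW a2@(0,2):NE a3@(4,3):NE a4@(1,1):NW a5@(2,1):NW a6@(1,1):NW a7@(1,0):NW a8@(4,3):NE

..1.
77..
.7..
....
...1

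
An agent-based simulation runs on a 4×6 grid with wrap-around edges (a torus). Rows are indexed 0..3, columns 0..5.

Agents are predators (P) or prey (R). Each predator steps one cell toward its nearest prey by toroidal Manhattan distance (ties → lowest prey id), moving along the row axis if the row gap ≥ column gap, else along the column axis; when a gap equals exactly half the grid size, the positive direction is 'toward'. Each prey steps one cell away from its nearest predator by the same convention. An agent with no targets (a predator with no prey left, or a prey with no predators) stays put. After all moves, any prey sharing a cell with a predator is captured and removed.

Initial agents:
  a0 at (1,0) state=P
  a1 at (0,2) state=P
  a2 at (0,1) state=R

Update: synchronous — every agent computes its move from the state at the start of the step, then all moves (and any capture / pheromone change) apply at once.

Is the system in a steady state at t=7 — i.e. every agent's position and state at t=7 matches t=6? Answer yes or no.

t=1: a0@(0,0):P a1@(0,1):P
t=2: (unchanged — steady state)

yes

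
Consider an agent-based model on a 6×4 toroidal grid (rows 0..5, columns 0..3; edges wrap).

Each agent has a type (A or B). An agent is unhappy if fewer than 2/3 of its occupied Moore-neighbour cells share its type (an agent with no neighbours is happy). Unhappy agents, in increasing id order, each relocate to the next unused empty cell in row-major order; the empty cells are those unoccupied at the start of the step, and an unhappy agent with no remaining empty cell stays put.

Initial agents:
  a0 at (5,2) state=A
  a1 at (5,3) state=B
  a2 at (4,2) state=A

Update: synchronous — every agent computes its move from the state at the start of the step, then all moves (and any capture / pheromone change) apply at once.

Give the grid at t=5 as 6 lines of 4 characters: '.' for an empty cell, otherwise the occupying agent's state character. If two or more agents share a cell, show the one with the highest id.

ABA.
....
....
....
....
....

t=1: a0@(0,0):A a1@(0,1):B a2@(0,2):A
t=2: a0@(0,3):A a1@(1,0):B a2@(1,1):A
t=3: a0@(0,0):A a1@(0,1):B a2@(0,2):A
t=4: a0@(0,3):A a1@(1,0):B a2@(1,1):A
t=5: a0@(0,0):A a1@(0,1):B a2@(0,2):A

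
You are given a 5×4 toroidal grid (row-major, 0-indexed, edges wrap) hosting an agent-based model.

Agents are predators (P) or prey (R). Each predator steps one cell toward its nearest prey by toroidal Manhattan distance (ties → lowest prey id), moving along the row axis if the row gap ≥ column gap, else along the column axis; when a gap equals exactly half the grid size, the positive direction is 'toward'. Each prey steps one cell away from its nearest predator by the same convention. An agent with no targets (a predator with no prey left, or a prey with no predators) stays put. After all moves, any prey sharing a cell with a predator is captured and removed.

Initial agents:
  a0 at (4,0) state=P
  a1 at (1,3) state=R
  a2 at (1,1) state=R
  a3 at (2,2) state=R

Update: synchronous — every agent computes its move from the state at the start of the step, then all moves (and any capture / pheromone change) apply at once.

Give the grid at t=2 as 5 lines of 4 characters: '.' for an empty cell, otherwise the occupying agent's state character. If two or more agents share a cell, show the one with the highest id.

t=1: a0@(0,0):P a1@(2,3):R a2@(2,1):R a3@(1,2):R
t=2: a0@(1,0):P a1@(3,3):R a2@(3,1):R a3@(1,1):R

....
PR..
....
.R.R
....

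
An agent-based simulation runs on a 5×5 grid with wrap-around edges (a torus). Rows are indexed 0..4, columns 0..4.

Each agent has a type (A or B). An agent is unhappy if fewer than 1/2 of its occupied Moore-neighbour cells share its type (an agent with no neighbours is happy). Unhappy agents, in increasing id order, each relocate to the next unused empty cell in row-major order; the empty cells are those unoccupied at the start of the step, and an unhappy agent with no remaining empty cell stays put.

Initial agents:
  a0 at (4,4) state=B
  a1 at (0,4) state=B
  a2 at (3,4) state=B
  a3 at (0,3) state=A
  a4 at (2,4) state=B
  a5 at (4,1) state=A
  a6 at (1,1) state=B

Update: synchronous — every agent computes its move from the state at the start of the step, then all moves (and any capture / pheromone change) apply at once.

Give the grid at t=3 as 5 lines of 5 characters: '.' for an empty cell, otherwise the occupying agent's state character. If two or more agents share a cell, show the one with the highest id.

t=1: a0@(4,4):B a1@(0,4):B a2@(3,4):B a3@(0,0):A a4@(2,4):B a5@(4,1):A a6@(1,1):B
t=2: a0@(4,4):B a1@(0,4):B a2@(3,4):B a3@(0,1):A a4@(2,4):B a5@(4,1):A a6@(0,2):B
t=3: a0@(4,4):B a1@(0,4):B a2@(3,4):B a3@(0,1):A a4@(2,4):B a5@(4,1):A a6@(0,0):B

BA..B
.....
....B
....B
.A..B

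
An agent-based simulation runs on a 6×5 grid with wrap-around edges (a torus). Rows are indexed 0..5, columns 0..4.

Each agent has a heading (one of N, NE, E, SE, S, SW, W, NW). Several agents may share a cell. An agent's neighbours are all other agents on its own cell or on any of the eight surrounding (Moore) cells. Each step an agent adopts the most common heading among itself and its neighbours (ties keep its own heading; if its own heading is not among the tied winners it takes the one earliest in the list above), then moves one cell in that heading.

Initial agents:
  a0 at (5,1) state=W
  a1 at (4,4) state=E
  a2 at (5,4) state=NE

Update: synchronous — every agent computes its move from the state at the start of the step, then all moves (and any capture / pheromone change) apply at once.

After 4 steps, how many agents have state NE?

t=1: a0@(5,0):W a1@(4,0):E a2@(4,0):NE
t=2: a0@(5,4):W a1@(4,1):E a2@(3,1):NE
t=3: a0@(5,3):W a1@(4,2):E a2@(2,2):NE
t=4: a0@(5,2):W a1@(4,3):E a2@(1,3):NE

1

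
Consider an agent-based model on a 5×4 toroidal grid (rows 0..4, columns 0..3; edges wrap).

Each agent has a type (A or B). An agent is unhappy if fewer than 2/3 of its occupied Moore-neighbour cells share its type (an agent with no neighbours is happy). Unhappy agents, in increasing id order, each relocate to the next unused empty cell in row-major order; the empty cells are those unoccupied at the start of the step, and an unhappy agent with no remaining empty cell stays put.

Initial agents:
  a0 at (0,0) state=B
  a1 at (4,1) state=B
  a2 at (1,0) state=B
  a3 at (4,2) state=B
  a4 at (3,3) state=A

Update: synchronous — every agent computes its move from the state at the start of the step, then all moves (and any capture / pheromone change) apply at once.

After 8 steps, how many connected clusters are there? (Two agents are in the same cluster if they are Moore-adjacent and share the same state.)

t=1: a0@(0,0):B a1@(4,1):B a2@(1,0):B a3@(0,1):B a4@(0,2):A
t=2: a0@(0,0):B a1@(4,1):B a2@(1,0):B a3@(0,1):B a4@(0,3):A
t=3: a0@(0,0):B a1@(4,1):B a2@(1,0):B a3@(0,1):B a4@(0,2):A
t=4: a0@(0,0):B a1@(4,1):B a2@(1,0):B a3@(0,1):B a4@(0,3):A
t=5: a0@(0,0):B a1@(4,1):B a2@(1,0):B a3@(0,1):B a4@(0,2):A
t=6: a0@(0,0):B a1@(4,1):B a2@(1,0):B a3@(0,1):B a4@(0,3):A
t=7: a0@(0,0):B a1@(4,1):B a2@(1,0):B a3@(0,1):B a4@(0,2):A
t=8: a0@(0,0):B a1@(4,1):B a2@(1,0):B a3@(0,1):B a4@(0,3):A

2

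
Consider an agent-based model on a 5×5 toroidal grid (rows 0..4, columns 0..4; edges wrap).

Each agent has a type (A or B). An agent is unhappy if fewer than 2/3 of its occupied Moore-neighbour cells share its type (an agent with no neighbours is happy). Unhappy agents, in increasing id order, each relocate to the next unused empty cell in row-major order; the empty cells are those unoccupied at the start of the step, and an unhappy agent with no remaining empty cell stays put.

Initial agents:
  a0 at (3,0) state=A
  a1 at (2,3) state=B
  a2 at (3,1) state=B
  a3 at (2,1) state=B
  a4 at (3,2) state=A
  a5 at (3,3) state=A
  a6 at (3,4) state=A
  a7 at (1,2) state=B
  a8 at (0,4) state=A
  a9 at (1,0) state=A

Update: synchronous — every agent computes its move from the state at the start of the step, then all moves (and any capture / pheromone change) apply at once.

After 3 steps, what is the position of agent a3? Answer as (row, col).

t=1: a0@(0,0):A a1@(0,1):B a2@(0,2):B a3@(0,3):B a4@(1,1):A a5@(3,3):A a6@(3,4):A a7@(1,2):B a8@(0,4):A a9@(1,3):A
t=2: a0@(0,0):A a1@(1,0):B a2@(1,4):B a3@(2,0):B a4@(2,1):A a5@(3,3):A a6@(3,4):A a7@(2,2):B a8@(0,4):A a9@(2,3):A
t=3: a0@(0,1):A a1@(0,2):B a2@(0,3):B a3@(1,1):B a4@(1,2):A a5@(3,3):A a6@(3,4):A a7@(1,3):B a8@(2,4):A a9@(3,0):A

(1, 1)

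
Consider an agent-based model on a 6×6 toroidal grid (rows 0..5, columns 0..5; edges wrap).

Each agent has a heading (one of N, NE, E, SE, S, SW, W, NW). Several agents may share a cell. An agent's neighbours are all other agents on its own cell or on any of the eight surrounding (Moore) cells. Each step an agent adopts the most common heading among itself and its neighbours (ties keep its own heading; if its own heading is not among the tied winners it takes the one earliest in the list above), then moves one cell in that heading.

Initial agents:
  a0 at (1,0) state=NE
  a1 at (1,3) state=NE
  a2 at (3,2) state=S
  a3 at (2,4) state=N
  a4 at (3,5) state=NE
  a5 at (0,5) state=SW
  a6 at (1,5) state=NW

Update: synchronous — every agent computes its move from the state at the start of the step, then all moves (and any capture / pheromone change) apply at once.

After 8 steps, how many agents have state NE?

t=1: a0@(0,1):NE a1@(0,4):NE a2@(4,2):S a3@(1,5):NE a4@(2,0):NE a5@(1,4):SW a6@(0,4):NW
t=2: a0@(5,2):NE a1@(5,5):NE a2@(5,2):S a3@(0,0):NE a4@(1,1):NE a5@(0,5):NE a6@(5,5):NE
t=3: a0@(4,3):NE a1@(4,0):NE a2@(0,2):S a3@(5,1):NE a4@(0,2):NE a5@(5,0):NE a6@(4,0):NE
t=4: a0@(3,4):NE a1@(3,1):NE a2@(5,3):NE a3@(4,2):NE a4@(5,3):NE a5@(4,1):NE a6@(3,1):NE
t=5: a0@(2,5):NE a1@(2,2):NE a2@(4,4):NE a3@(3,3):NE a4@(4,4):NE a5@(3,2):NE a6@(2,2):NE
t=6: a0@(1,0):NE a1@(1,3):NE a2@(3,5):NE a3@(2,4):NE a4@(3,5):NE a5@(2,3):NE a6@(1,3):NE
t=7: a0@(0,1):NE a1@(0,4):NE a2@(2,0):NE a3@(1,5):NE a4@(2,0):NE a5@(1,4):NE a6@(0,4):NE
t=8: a0@(5,2):NE a1@(5,5):NE a2@(1,1):NE a3@(0,0):NE a4@(1,1):NE a5@(0,5):NE a6@(5,5):NE

7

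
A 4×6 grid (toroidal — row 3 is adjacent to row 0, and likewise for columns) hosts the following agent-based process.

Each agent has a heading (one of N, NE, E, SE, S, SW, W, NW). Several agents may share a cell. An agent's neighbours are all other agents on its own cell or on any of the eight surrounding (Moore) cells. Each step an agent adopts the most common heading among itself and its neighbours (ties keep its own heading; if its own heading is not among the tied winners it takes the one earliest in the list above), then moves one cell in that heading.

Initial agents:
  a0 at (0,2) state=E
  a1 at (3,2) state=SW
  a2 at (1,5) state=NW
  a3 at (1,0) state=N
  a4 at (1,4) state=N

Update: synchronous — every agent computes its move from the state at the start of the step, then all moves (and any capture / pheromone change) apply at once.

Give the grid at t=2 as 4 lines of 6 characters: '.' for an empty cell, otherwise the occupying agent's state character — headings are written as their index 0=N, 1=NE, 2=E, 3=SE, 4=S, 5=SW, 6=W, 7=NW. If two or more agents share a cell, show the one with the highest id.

t=1: a0@(0,3):E a1@(0,1):SW a2@(0,5):N a3@(0,0):N a4@(0,4):N
t=2: a0@(0,4):E a1@(1,0):SW a2@(3,5):N a3@(3,0):N a4@(3,4):N

....2.
5.....
......
0...00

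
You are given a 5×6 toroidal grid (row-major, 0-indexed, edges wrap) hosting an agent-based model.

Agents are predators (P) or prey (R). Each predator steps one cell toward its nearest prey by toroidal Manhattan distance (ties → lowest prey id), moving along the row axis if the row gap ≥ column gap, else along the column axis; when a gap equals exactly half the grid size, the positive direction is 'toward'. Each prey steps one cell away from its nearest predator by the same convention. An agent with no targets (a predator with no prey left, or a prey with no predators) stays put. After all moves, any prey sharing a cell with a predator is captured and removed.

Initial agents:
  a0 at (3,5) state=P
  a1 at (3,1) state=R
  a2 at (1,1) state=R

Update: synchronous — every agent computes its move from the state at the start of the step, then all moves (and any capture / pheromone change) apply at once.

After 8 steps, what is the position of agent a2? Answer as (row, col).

t=1: a0@(3,0):P a1@(3,2):R a2@(0,1):R
t=2: a0@(3,1):P a1@(3,3):R a2@(1,1):R
t=3: a0@(3,2):P a1@(3,4):R a2@(0,1):R
t=4: a0@(3,3):P a1@(3,5):R a2@(1,1):R
t=5: a0@(3,4):P a1@(3,0):R a2@(0,1):R
t=6: a0@(3,5):P a1@(3,1):R a2@(0,0):R
t=7: a0@(3,0):P a1@(3,2):R a2@(1,0):R
t=8: a0@(3,1):P a1@(3,3):R a2@(0,0):R

(0, 0)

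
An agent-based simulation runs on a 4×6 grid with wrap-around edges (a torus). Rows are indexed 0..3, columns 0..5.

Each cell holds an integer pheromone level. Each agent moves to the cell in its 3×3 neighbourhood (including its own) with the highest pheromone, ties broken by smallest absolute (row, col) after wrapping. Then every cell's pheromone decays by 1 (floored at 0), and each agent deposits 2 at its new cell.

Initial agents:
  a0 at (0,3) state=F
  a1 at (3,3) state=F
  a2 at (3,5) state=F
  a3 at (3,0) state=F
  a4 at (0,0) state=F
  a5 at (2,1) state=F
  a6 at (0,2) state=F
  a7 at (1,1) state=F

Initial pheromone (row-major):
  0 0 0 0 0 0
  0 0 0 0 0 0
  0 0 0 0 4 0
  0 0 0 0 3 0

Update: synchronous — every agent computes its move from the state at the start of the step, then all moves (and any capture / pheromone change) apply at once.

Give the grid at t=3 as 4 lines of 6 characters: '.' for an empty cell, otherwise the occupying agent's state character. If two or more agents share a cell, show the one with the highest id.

t=1: a0@(3,4) a1@(2,4) a2@(2,4) a3@(0,0) a4@(0,0) a5@(1,0) a6@(0,1) a7@(0,0) | pheromone: 6 2 0 0 0 0 / 2 0 0 0 0 0 / 0 0 0 0 7 0 / 0 0 0 0 4 0
t=2: a0@(2,4) a1@(2,4) a2@(2,4) a3@(0,0) a4@(0,0) a5@(0,0) a6@(0,0) a7@(0,0) | pheromone: 15 1 0 0 0 0 / 1 0 0 0 0 0 / 0 0 0 0 12 0 / 0 0 0 0 3 0
t=3: a0@(2,4) a1@(2,4) a2@(2,4) a3@(0,0) a4@(0,0) a5@(0,0) a6@(0,0) a7@(0,0) | pheromone: 24 0 0 0 0 0 / 0 0 0 0 0 0 / 0 0 0 0 17 0 / 0 0 0 0 2 0

F.....
......
....F.
......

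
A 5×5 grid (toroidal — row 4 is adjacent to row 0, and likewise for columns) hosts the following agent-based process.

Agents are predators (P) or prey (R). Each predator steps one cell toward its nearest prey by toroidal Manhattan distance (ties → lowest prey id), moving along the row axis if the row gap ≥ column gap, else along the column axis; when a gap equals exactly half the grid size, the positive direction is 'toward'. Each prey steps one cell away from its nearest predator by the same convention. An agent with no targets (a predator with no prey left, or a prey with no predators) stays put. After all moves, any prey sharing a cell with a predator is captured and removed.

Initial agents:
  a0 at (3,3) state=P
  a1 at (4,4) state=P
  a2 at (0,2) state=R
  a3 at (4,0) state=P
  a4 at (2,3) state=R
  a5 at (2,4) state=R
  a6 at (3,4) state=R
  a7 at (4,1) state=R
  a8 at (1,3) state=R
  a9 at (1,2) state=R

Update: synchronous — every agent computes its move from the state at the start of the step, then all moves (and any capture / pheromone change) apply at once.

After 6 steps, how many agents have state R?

7

t=1: a0@(2,3):P a1@(3,4):P a2@(1,2):R a3@(4,1):P a4@(1,3):R a5@(1,4):R a6@(3,0):R a7@(4,2):R a8@(0,3):R a9@(0,2):R
t=2: a0@(1,3):P a1@(3,0):P a2@(0,2):R a3@(4,2):P a4@(0,3):R a5@(0,4):R a6@(3,1):R a7@(4,3):R a8@(4,3):R a9@(1,2):R
t=3: a0@(0,3):P a1@(3,1):P a2@(1,2):R a3@(0,2):P a4@(4,3):R a5@(4,4):R a6@(3,2):R a7@(4,4):R a8@(4,4):R a9@(1,1):R
t=4: a0@(4,3):P a1@(3,2):P a2@(2,2):R a3@(1,2):P a4@(3,3):R a5@(3,4):R a6@(3,3):R a7@(3,4):R a8@(3,4):R a9@(0,1):R
t=5: a0@(3,3):P a1@(2,2):P a2@(1,2):R a3@(2,2):P a4@(2,3):R a5@(2,4):R a6@(2,3):R a7@(2,4):R a8@(2,4):R a9@(4,1):R
t=6: a0@(2,3):P a1@(1,2):P a2@(0,2):R a3@(1,2):P a4@(1,3):R a5@(1,4):R a6@(1,3):R a7@(1,4):R a8@(1,4):R a9@(4,0):R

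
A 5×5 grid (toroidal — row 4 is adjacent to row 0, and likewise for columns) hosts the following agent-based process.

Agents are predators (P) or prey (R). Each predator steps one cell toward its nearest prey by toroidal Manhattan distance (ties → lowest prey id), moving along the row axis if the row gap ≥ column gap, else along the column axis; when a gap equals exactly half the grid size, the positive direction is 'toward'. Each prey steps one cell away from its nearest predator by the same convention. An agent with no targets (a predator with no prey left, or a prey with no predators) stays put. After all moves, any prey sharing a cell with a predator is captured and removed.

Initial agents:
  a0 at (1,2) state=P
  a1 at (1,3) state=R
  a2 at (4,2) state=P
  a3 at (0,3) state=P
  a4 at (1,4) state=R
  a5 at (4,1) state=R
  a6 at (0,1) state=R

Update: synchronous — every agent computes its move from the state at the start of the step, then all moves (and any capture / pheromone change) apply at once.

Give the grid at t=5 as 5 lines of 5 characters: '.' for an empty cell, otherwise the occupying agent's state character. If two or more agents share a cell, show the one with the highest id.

.....
..PRR
.....
.....
.RP..

t=1: a0@(1,3):P a1@(1,4):R a2@(4,1):P a3@(1,3):P a4@(1,0):R a5@(4,0):R
t=2: a0@(1,4):P a1@(1,0):R a2@(4,0):P a3@(1,4):P a4@(1,1):R a5@(4,4):R
t=3: a0@(1,0):P a1@(1,1):R a2@(4,4):P a3@(1,0):P a4@(1,2):R a5@(4,3):R
t=4: a0@(1,1):P a1@(1,2):R a2@(4,3):P a3@(1,1):P a4@(1,3):R a5@(4,2):R
t=5: a0@(1,2):P a1@(1,3):R a2@(4,2):P a3@(1,2):P a4@(1,4):R a5@(4,1):R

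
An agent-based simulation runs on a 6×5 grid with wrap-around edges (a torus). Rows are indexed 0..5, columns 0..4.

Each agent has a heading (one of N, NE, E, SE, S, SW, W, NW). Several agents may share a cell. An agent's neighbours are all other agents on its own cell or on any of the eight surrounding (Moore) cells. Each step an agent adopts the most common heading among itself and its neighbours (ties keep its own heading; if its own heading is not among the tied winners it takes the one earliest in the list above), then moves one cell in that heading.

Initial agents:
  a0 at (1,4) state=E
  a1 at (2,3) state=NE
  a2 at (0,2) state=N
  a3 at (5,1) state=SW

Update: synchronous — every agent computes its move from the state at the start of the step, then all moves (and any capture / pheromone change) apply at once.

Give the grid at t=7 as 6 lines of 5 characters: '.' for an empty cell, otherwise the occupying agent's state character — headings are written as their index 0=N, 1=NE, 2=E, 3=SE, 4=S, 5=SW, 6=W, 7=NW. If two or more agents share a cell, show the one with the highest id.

....5
12...
.....
.....
.....
..0..

t=1: a0@(1,0):E a1@(1,4):NE a2@(5,2):N a3@(0,0):SW
t=2: a0@(1,1):E a1@(0,0):NE a2@(4,2):N a3@(1,4):SW
t=3: a0@(1,2):E a1@(5,1):NE a2@(3,2):N a3@(2,3):SW
t=4: a0@(1,3):E a1@(4,2):NE a2@(2,2):N a3@(3,2):SW
t=5: a0@(1,4):E a1@(3,3):NE a2@(1,2):N a3@(4,1):SW
t=6: a0@(1,0):E a1@(2,4):NE a2@(0,2):N a3@(5,0):SW
t=7: a0@(1,1):E a1@(1,0):NE a2@(5,2):N a3@(0,4):SW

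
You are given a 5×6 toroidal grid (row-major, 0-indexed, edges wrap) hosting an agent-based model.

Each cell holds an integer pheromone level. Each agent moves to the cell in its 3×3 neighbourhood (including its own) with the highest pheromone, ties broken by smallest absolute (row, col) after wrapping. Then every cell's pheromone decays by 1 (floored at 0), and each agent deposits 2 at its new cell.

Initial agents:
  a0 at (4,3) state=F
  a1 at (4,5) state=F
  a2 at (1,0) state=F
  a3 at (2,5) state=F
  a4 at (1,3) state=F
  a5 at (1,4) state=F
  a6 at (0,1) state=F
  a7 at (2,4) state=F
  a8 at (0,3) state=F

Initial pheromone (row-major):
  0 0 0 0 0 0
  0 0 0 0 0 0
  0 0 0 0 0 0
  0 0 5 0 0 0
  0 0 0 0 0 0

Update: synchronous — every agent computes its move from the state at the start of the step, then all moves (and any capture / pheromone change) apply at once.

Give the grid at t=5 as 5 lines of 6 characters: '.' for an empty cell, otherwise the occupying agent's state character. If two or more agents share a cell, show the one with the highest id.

t=1: a0@(3,2) a1@(0,0) a2@(0,0) a3@(1,0) a4@(0,2) a5@(0,3) a6@(0,0) a7@(1,3) a8@(0,2) | pheromone: 6 0 4 2 0 0 / 2 0 0 2 0 0 / 0 0 0 0 0 0 / 0 0 6 0 0 0 / 0 0 0 0 0 0
t=2: a0@(3,2) a1@(0,0) a2@(0,0) a3@(0,0) a4@(0,2) a5@(0,2) a6@(0,0) a7@(0,2) a8@(0,2) | pheromone: 13 0 11 1 0 0 / 1 0 0 1 0 0 / 0 0 0 0 0 0 / 0 0 7 0 0 0 / 0 0 0 0 0 0
t=3: a0@(3,2) a1@(0,0) a2@(0,0) a3@(0,0) a4@(0,2) a5@(0,2) a6@(0,0) a7@(0,2) a8@(0,2) | pheromone: 20 0 18 0 0 0 / 0 0 0 0 0 0 / 0 0 0 0 0 0 / 0 0 8 0 0 0 / 0 0 0 0 0 0
t=4: a0@(3,2) a1@(0,0) a2@(0,0) a3@(0,0) a4@(0,2) a5@(0,2) a6@(0,0) a7@(0,2) a8@(0,2) | pheromone: 27 0 25 0 0 0 / 0 0 0 0 0 0 / 0 0 0 0 0 0 / 0 0 9 0 0 0 / 0 0 0 0 0 0
t=5: a0@(3,2) a1@(0,0) a2@(0,0) a3@(0,0) a4@(0,2) a5@(0,2) a6@(0,0) a7@(0,2) a8@(0,2) | pheromone: 34 0 32 0 0 0 / 0 0 0 0 0 0 / 0 0 0 0 0 0 / 0 0 10 0 0 0 / 0 0 0 0 0 0

F.F...
......
......
..F...
......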